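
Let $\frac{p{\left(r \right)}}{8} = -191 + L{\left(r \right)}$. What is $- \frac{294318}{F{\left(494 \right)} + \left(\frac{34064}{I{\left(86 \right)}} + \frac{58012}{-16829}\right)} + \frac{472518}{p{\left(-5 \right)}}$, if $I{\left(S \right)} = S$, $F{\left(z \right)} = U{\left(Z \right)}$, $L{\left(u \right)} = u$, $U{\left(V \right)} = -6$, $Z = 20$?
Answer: $- \frac{116541135205767}{109679690960} \approx -1062.6$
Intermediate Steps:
$F{\left(z \right)} = -6$
$p{\left(r \right)} = -1528 + 8 r$ ($p{\left(r \right)} = 8 \left(-191 + r\right) = -1528 + 8 r$)
$- \frac{294318}{F{\left(494 \right)} + \left(\frac{34064}{I{\left(86 \right)}} + \frac{58012}{-16829}\right)} + \frac{472518}{p{\left(-5 \right)}} = - \frac{294318}{-6 + \left(\frac{34064}{86} + \frac{58012}{-16829}\right)} + \frac{472518}{-1528 + 8 \left(-5\right)} = - \frac{294318}{-6 + \left(34064 \cdot \frac{1}{86} + 58012 \left(- \frac{1}{16829}\right)\right)} + \frac{472518}{-1528 - 40} = - \frac{294318}{-6 + \left(\frac{17032}{43} - \frac{58012}{16829}\right)} + \frac{472518}{-1568} = - \frac{294318}{-6 + \frac{284137012}{723647}} + 472518 \left(- \frac{1}{1568}\right) = - \frac{294318}{\frac{279795130}{723647}} - \frac{236259}{784} = \left(-294318\right) \frac{723647}{279795130} - \frac{236259}{784} = - \frac{106491168873}{139897565} - \frac{236259}{784} = - \frac{116541135205767}{109679690960}$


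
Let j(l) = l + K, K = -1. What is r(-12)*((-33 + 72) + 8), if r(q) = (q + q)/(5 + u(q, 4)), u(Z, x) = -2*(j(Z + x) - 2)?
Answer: -376/9 ≈ -41.778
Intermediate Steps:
j(l) = -1 + l (j(l) = l - 1 = -1 + l)
u(Z, x) = 6 - 2*Z - 2*x (u(Z, x) = -2*((-1 + (Z + x)) - 2) = -2*((-1 + Z + x) - 2) = -2*(-3 + Z + x) = 6 - 2*Z - 2*x)
r(q) = 2*q/(3 - 2*q) (r(q) = (q + q)/(5 + (6 - 2*q - 2*4)) = (2*q)/(5 + (6 - 2*q - 8)) = (2*q)/(5 + (-2 - 2*q)) = (2*q)/(3 - 2*q) = 2*q/(3 - 2*q))
r(-12)*((-33 + 72) + 8) = (-2*(-12)/(-3 + 2*(-12)))*((-33 + 72) + 8) = (-2*(-12)/(-3 - 24))*(39 + 8) = -2*(-12)/(-27)*47 = -2*(-12)*(-1/27)*47 = -8/9*47 = -376/9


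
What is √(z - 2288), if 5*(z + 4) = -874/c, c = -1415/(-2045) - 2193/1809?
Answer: I*√8053412044533/64165 ≈ 44.227*I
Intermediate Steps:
c = -128330/246627 (c = -1415*(-1/2045) - 2193*1/1809 = 283/409 - 731/603 = -128330/246627 ≈ -0.52034)
z = 106492699/320825 (z = -4 + (-874/(-128330/246627))/5 = -4 + (-874*(-246627/128330))/5 = -4 + (⅕)*(107775999/64165) = -4 + 107775999/320825 = 106492699/320825 ≈ 331.93)
√(z - 2288) = √(106492699/320825 - 2288) = √(-627554901/320825) = I*√8053412044533/64165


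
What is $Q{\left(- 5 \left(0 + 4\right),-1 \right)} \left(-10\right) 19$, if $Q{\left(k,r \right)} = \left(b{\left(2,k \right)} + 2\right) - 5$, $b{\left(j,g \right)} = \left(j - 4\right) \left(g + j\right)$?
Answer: $-6270$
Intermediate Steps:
$b{\left(j,g \right)} = \left(-4 + j\right) \left(g + j\right)$
$Q{\left(k,r \right)} = -7 - 2 k$ ($Q{\left(k,r \right)} = \left(\left(2^{2} - 4 k - 8 + k 2\right) + 2\right) - 5 = \left(\left(4 - 4 k - 8 + 2 k\right) + 2\right) - 5 = \left(\left(-4 - 2 k\right) + 2\right) - 5 = \left(-2 - 2 k\right) - 5 = -7 - 2 k$)
$Q{\left(- 5 \left(0 + 4\right),-1 \right)} \left(-10\right) 19 = \left(-7 - 2 \left(- 5 \left(0 + 4\right)\right)\right) \left(-10\right) 19 = \left(-7 - 2 \left(\left(-5\right) 4\right)\right) \left(-10\right) 19 = \left(-7 - -40\right) \left(-10\right) 19 = \left(-7 + 40\right) \left(-10\right) 19 = 33 \left(-10\right) 19 = \left(-330\right) 19 = -6270$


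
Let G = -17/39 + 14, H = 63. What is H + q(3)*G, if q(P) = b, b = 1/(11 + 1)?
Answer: 30013/468 ≈ 64.130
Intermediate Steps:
b = 1/12 ≈ 0.083333
q(P) = 1/12
G = 529/39 (G = -17*1/39 + 14 = -17/39 + 14 = 529/39 ≈ 13.564)
H + q(3)*G = 63 + (1/12)*(529/39) = 63 + 529/468 = 30013/468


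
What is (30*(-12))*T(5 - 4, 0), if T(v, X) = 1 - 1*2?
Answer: 360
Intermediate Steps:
T(v, X) = -1 (T(v, X) = 1 - 2 = -1)
(30*(-12))*T(5 - 4, 0) = (30*(-12))*(-1) = -360*(-1) = 360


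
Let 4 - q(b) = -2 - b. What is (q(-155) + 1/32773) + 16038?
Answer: 520730198/32773 ≈ 15889.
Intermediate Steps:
q(b) = 6 + b (q(b) = 4 - (-2 - b) = 4 + (2 + b) = 6 + b)
(q(-155) + 1/32773) + 16038 = ((6 - 155) + 1/32773) + 16038 = (-149 + 1/32773) + 16038 = -4883176/32773 + 16038 = 520730198/32773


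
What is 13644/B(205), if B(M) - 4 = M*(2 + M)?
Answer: 13644/42439 ≈ 0.32150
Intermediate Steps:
B(M) = 4 + M*(2 + M)
13644/B(205) = 13644/(4 + 205² + 2*205) = 13644/(4 + 42025 + 410) = 13644/42439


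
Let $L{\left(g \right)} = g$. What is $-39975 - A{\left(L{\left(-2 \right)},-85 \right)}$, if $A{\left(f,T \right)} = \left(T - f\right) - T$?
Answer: $-39977$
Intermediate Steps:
$A{\left(f,T \right)} = - f$
$-39975 - A{\left(L{\left(-2 \right)},-85 \right)} = -39975 - \left(-1\right) \left(-2\right) = -39975 - 2 = -39977$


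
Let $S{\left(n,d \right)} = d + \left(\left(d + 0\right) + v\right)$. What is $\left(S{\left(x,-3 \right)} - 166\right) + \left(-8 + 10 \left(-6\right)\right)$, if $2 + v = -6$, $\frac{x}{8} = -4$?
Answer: $-248$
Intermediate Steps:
$x = -32$ ($x = 8 \left(-4\right) = -32$)
$v = -8$ ($v = -2 - 6 = -8$)
$S{\left(n,d \right)} = -8 + 2 d$ ($S{\left(n,d \right)} = d + \left(\left(d + 0\right) - 8\right) = d + \left(d - 8\right) = d + \left(-8 + d\right) = -8 + 2 d$)
$\left(S{\left(x,-3 \right)} - 166\right) + \left(-8 + 10 \left(-6\right)\right) = \left(\left(-8 + 2 \left(-3\right)\right) - 166\right) + \left(-8 + 10 \left(-6\right)\right) = \left(\left(-8 - 6\right) - 166\right) - 68 = \left(-14 - 166\right) - 68 = -180 - 68 = -248$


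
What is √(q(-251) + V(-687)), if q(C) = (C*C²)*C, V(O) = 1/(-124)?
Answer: √15257320347813/62 ≈ 63001.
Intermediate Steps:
V(O) = -1/124
q(C) = C⁴ (q(C) = C³*C = C⁴)
√(q(-251) + V(-687)) = √((-251)⁴ - 1/124) = √(3969126001 - 1/124) = √(492171624123/124) = √15257320347813/62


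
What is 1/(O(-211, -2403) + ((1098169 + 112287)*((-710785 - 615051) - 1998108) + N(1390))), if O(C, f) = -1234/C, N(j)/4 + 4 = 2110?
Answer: -211/848955957457206 ≈ -2.4854e-13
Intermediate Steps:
N(j) = 8424 (N(j) = -16 + 4*2110 = -16 + 8440 = 8424)
1/(O(-211, -2403) + ((1098169 + 112287)*((-710785 - 615051) - 1998108) + N(1390))) = 1/(-1234/(-211) + ((1098169 + 112287)*((-710785 - 615051) - 1998108) + 8424)) = 1/(-1234*(-1/211) + (1210456*(-1325836 - 1998108) + 8424)) = 1/(1234/211 + (1210456*(-3323944) + 8424)) = 1/(1234/211 + (-4023487958464 + 8424)) = 1/(1234/211 - 4023487950040) = 1/(-848955957457206/211) = -211/848955957457206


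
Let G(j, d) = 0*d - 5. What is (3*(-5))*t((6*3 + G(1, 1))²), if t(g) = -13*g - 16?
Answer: 33195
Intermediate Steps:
G(j, d) = -5 (G(j, d) = 0 - 5 = -5)
t(g) = -16 - 13*g
(3*(-5))*t((6*3 + G(1, 1))²) = (3*(-5))*(-16 - 13*(6*3 - 5)²) = -15*(-16 - 13*(18 - 5)²) = -15*(-16 - 13*13²) = -15*(-16 - 13*169) = -15*(-16 - 2197) = -15*(-2213) = 33195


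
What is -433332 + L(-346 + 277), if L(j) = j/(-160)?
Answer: -69333051/160 ≈ -4.3333e+5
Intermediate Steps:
L(j) = -j/160 (L(j) = j*(-1/160) = -j/160)
-433332 + L(-346 + 277) = -433332 - (-346 + 277)/160 = -433332 - 1/160*(-69) = -433332 + 69/160 = -69333051/160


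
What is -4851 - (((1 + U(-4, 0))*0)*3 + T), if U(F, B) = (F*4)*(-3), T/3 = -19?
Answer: -4794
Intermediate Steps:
T = -57 (T = 3*(-19) = -57)
U(F, B) = -12*F (U(F, B) = (4*F)*(-3) = -12*F)
-4851 - (((1 + U(-4, 0))*0)*3 + T) = -4851 - (((1 - 12*(-4))*0)*3 - 57) = -4851 - (((1 + 48)*0)*3 - 57) = -4851 - ((49*0)*3 - 57) = -4851 - (0*3 - 57) = -4851 - (0 - 57) = -4851 - 1*(-57) = -4851 + 57 = -4794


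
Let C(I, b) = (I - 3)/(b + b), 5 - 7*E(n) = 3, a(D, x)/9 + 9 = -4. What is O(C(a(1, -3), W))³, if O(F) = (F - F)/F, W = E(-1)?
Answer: 0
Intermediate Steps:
a(D, x) = -117 (a(D, x) = -81 + 9*(-4) = -81 - 36 = -117)
E(n) = 2/7 (E(n) = 5/7 - ⅐*3 = 5/7 - 3/7 = 2/7)
W = 2/7 ≈ 0.28571
C(I, b) = (-3 + I)/(2*b) (C(I, b) = (-3 + I)/((2*b)) = (-3 + I)*(1/(2*b)) = (-3 + I)/(2*b))
O(F) = 0 (O(F) = 0/F = 0)
O(C(a(1, -3), W))³ = 0³ = 0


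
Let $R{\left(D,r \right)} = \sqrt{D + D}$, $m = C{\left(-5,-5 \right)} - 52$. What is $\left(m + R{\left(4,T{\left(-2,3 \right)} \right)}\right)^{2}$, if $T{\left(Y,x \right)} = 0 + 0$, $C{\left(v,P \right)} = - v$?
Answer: $2217 - 188 \sqrt{2} \approx 1951.1$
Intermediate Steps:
$m = -47$ ($m = \left(-1\right) \left(-5\right) - 52 = 5 - 52 = -47$)
$T{\left(Y,x \right)} = 0$
$R{\left(D,r \right)} = \sqrt{2} \sqrt{D}$ ($R{\left(D,r \right)} = \sqrt{2 D} = \sqrt{2} \sqrt{D}$)
$\left(m + R{\left(4,T{\left(-2,3 \right)} \right)}\right)^{2} = \left(-47 + \sqrt{2} \sqrt{4}\right)^{2} = \left(-47 + \sqrt{2} \cdot 2\right)^{2} = \left(-47 + 2 \sqrt{2}\right)^{2}$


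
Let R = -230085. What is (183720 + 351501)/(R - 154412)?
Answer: -535221/384497 ≈ -1.3920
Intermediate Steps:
(183720 + 351501)/(R - 154412) = (183720 + 351501)/(-230085 - 154412) = 535221/(-384497) = 535221*(-1/384497) = -535221/384497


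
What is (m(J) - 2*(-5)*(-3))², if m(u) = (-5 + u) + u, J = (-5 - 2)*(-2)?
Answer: 49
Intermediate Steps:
J = 14 (J = -7*(-2) = 14)
m(u) = -5 + 2*u
(m(J) - 2*(-5)*(-3))² = ((-5 + 2*14) - 2*(-5)*(-3))² = ((-5 + 28) + 10*(-3))² = (23 - 30)² = (-7)² = 49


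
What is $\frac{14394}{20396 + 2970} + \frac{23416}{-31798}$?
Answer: $- \frac{22359461}{185748017} \approx -0.12038$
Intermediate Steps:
$\frac{14394}{20396 + 2970} + \frac{23416}{-31798} = \frac{14394}{23366} + 23416 \left(- \frac{1}{31798}\right) = 14394 \cdot \frac{1}{23366} - \frac{11708}{15899} = \frac{7197}{11683} - \frac{11708}{15899} = - \frac{22359461}{185748017}$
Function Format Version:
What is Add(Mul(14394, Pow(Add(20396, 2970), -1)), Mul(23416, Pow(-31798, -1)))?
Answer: Rational(-22359461, 185748017) ≈ -0.12038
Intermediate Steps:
Add(Mul(14394, Pow(Add(20396, 2970), -1)), Mul(23416, Pow(-31798, -1))) = Add(Mul(14394, Pow(23366, -1)), Mul(23416, Rational(-1, 31798))) = Add(Mul(14394, Rational(1, 23366)), Rational(-11708, 15899)) = Add(Rational(7197, 11683), Rational(-11708, 15899)) = Rational(-22359461, 185748017)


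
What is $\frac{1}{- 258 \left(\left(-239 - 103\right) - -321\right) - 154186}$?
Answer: $- \frac{1}{148768} \approx -6.7219 \cdot 10^{-6}$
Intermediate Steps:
$\frac{1}{- 258 \left(\left(-239 - 103\right) - -321\right) - 154186} = \frac{1}{- 258 \left(-342 + 321\right) - 154186} = \frac{1}{\left(-258\right) \left(-21\right) - 154186} = \frac{1}{5418 - 154186} = \frac{1}{-148768} = - \frac{1}{148768}$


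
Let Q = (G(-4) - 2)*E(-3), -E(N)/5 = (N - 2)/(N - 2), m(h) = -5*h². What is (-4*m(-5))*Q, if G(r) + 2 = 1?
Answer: 7500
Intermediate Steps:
G(r) = -1 (G(r) = -2 + 1 = -1)
E(N) = -5 (E(N) = -5*(N - 2)/(N - 2) = -5*(-2 + N)/(-2 + N) = -5*1 = -5)
Q = 15 (Q = (-1 - 2)*(-5) = -3*(-5) = 15)
(-4*m(-5))*Q = -(-20)*(-5)²*15 = -(-20)*25*15 = -4*(-125)*15 = 500*15 = 7500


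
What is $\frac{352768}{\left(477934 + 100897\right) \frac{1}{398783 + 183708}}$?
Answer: $\frac{205484185088}{578831} \approx 3.55 \cdot 10^{5}$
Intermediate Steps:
$\frac{352768}{\left(477934 + 100897\right) \frac{1}{398783 + 183708}} = \frac{352768}{578831 \cdot \frac{1}{582491}} = \frac{352768}{\frac{578831}{582491}} = 352768 \cdot \frac{582491}{578831} = \frac{205484185088}{578831}$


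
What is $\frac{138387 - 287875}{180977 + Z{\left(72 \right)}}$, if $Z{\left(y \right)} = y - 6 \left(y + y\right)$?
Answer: $- \frac{149488}{180185} \approx -0.82964$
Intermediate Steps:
$Z{\left(y \right)} = - 11 y$ ($Z{\left(y \right)} = y - 6 \cdot 2 y = y - 12 y = - 11 y$)
$\frac{138387 - 287875}{180977 + Z{\left(72 \right)}} = \frac{138387 - 287875}{180977 - 792} = - \frac{149488}{180977 - 792} = - \frac{149488}{180185}$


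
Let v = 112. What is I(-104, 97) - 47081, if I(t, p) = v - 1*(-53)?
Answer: -46916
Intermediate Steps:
I(t, p) = 165 (I(t, p) = 112 - 1*(-53) = 112 + 53 = 165)
I(-104, 97) - 47081 = 165 - 47081 = -46916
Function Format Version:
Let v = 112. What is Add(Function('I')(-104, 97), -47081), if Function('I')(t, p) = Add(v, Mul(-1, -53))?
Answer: -46916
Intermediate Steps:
Function('I')(t, p) = 165 (Function('I')(t, p) = Add(112, Mul(-1, -53)) = Add(112, 53) = 165)
Add(Function('I')(-104, 97), -47081) = Add(165, -47081) = -46916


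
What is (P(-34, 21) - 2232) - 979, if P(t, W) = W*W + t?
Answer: -2804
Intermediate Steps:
P(t, W) = t + W² (P(t, W) = W² + t = t + W²)
(P(-34, 21) - 2232) - 979 = ((-34 + 21²) - 2232) - 979 = ((-34 + 441) - 2232) - 979 = (407 - 2232) - 979 = -1825 - 979 = -2804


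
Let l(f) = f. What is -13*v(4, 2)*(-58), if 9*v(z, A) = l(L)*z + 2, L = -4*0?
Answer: 1508/9 ≈ 167.56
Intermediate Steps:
L = 0
v(z, A) = 2/9 (v(z, A) = (0*z + 2)/9 = (0 + 2)/9 = (1/9)*2 = 2/9)
-13*v(4, 2)*(-58) = -13*2/9*(-58) = -26/9*(-58) = 1508/9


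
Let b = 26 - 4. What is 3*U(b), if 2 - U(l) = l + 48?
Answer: -204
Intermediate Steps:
b = 22
U(l) = -46 - l (U(l) = 2 - (l + 48) = 2 - (48 + l) = 2 + (-48 - l) = -46 - l)
3*U(b) = 3*(-46 - 1*22) = 3*(-46 - 22) = 3*(-68) = -204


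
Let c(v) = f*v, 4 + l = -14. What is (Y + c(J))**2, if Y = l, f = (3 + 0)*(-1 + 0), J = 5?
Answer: 1089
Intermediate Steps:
l = -18 (l = -4 - 14 = -18)
f = -3 (f = 3*(-1) = -3)
c(v) = -3*v
Y = -18
(Y + c(J))**2 = (-18 - 3*5)**2 = (-18 - 15)**2 = (-33)**2 = 1089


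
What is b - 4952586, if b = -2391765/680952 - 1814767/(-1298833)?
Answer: -1460093846259242479/294814309672 ≈ -4.9526e+6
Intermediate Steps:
b = -623578030687/294814309672 (b = -2391765*1/680952 - 1814767*(-1/1298833) = -797255/226984 + 1814767/1298833 = -623578030687/294814309672 ≈ -2.1152)
b - 4952586 = -623578030687/294814309672 - 4952586 = -1460093846259242479/294814309672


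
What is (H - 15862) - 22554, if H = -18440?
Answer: -56856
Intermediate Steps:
(H - 15862) - 22554 = (-18440 - 15862) - 22554 = -34302 - 22554 = -56856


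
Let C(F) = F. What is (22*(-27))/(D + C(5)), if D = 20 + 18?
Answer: -594/43 ≈ -13.814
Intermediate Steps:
D = 38
(22*(-27))/(D + C(5)) = (22*(-27))/(38 + 5) = -594/43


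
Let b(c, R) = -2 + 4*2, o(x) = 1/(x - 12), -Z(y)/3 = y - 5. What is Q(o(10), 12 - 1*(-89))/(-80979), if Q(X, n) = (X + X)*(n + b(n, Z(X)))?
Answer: 107/80979 ≈ 0.0013213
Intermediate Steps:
Z(y) = 15 - 3*y (Z(y) = -3*(y - 5) = -3*(-5 + y) = 15 - 3*y)
o(x) = 1/(-12 + x)
b(c, R) = 6 (b(c, R) = -2 + 8 = 6)
Q(X, n) = 2*X*(6 + n) (Q(X, n) = (X + X)*(n + 6) = (2*X)*(6 + n) = 2*X*(6 + n))
Q(o(10), 12 - 1*(-89))/(-80979) = (2*(6 + (12 - 1*(-89)))/(-12 + 10))/(-80979) = (2*(6 + (12 + 89))/(-2))*(-1/80979) = (2*(-1/2)*(6 + 101))*(-1/80979) = (2*(-1/2)*107)*(-1/80979) = -107*(-1/80979) = 107/80979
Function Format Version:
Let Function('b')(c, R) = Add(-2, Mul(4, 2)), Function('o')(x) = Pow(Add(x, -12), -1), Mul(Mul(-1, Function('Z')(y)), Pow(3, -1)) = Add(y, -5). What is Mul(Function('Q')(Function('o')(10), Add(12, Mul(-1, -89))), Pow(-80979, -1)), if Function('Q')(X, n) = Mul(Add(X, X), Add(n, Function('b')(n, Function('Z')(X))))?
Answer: Rational(107, 80979) ≈ 0.0013213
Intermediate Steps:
Function('Z')(y) = Add(15, Mul(-3, y)) (Function('Z')(y) = Mul(-3, Add(y, -5)) = Mul(-3, Add(-5, y)) = Add(15, Mul(-3, y)))
Function('o')(x) = Pow(Add(-12, x), -1)
Function('b')(c, R) = 6 (Function('b')(c, R) = Add(-2, 8) = 6)
Function('Q')(X, n) = Mul(2, X, Add(6, n)) (Function('Q')(X, n) = Mul(Add(X, X), Add(n, 6)) = Mul(Mul(2, X), Add(6, n)) = Mul(2, X, Add(6, n)))
Mul(Function('Q')(Function('o')(10), Add(12, Mul(-1, -89))), Pow(-80979, -1)) = Mul(Mul(2, Pow(Add(-12, 10), -1), Add(6, Add(12, Mul(-1, -89)))), Pow(-80979, -1)) = Mul(Mul(2, Pow(-2, -1), Add(6, Add(12, 89))), Rational(-1, 80979)) = Mul(Mul(2, Rational(-1, 2), Add(6, 101)), Rational(-1, 80979)) = Mul(Mul(2, Rational(-1, 2), 107), Rational(-1, 80979)) = Mul(-107, Rational(-1, 80979)) = Rational(107, 80979)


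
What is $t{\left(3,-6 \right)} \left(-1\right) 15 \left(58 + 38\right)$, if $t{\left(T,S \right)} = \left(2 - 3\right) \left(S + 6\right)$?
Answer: $0$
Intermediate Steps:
$t{\left(T,S \right)} = -6 - S$ ($t{\left(T,S \right)} = - (6 + S) = -6 - S$)
$t{\left(3,-6 \right)} \left(-1\right) 15 \left(58 + 38\right) = \left(-6 - -6\right) \left(-1\right) 15 \left(58 + 38\right) = \left(-6 + 6\right) \left(\left(-15\right) 96\right) = 0 \left(-1440\right) = 0$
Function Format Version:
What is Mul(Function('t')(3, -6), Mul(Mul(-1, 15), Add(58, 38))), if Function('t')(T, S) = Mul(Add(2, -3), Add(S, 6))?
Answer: 0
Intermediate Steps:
Function('t')(T, S) = Add(-6, Mul(-1, S)) (Function('t')(T, S) = Mul(-1, Add(6, S)) = Add(-6, Mul(-1, S)))
Mul(Function('t')(3, -6), Mul(Mul(-1, 15), Add(58, 38))) = Mul(Add(-6, Mul(-1, -6)), Mul(Mul(-1, 15), Add(58, 38))) = Mul(Add(-6, 6), Mul(-15, 96)) = Mul(0, -1440) = 0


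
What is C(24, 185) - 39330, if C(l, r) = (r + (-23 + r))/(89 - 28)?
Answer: -2398783/61 ≈ -39324.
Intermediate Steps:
C(l, r) = -23/61 + 2*r/61 (C(l, r) = (-23 + 2*r)/61 = (-23 + 2*r)*(1/61) = -23/61 + 2*r/61)
C(24, 185) - 39330 = (-23/61 + (2/61)*185) - 39330 = (-23/61 + 370/61) - 39330 = 347/61 - 39330 = -2398783/61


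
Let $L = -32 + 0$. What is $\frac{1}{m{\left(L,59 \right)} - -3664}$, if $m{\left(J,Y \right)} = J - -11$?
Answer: $\frac{1}{3643} \approx 0.0002745$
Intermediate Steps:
$L = -32$
$m{\left(J,Y \right)} = 11 + J$ ($m{\left(J,Y \right)} = J + 11 = 11 + J$)
$\frac{1}{m{\left(L,59 \right)} - -3664} = \frac{1}{\left(11 - 32\right) - -3664} = \frac{1}{-21 + 3664} = \frac{1}{3643}$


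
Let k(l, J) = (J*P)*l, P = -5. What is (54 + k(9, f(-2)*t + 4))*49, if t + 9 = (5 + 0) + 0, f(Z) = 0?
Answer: -6174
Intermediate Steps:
t = -4 (t = -9 + ((5 + 0) + 0) = -9 + (5 + 0) = -9 + 5 = -4)
k(l, J) = -5*J*l (k(l, J) = (J*(-5))*l = (-5*J)*l = -5*J*l)
(54 + k(9, f(-2)*t + 4))*49 = (54 - 5*(0*(-4) + 4)*9)*49 = (54 - 5*(0 + 4)*9)*49 = (54 - 5*4*9)*49 = (54 - 180)*49 = -126*49 = -6174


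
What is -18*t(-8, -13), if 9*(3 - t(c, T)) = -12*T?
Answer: 258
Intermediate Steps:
t(c, T) = 3 + 4*T/3 (t(c, T) = 3 - (-4)*T/3 = 3 + 4*T/3)
-18*t(-8, -13) = -18*(3 + (4/3)*(-13)) = -18*(3 - 52/3) = -18*(-43/3) = 258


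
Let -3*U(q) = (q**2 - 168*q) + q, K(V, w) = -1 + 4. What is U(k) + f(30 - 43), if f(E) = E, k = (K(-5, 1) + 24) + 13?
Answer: 5041/3 ≈ 1680.3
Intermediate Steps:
K(V, w) = 3
k = 40 (k = (3 + 24) + 13 = 27 + 13 = 40)
U(q) = -q**2/3 + 167*q/3 (U(q) = -((q**2 - 168*q) + q)/3 = -(q**2 - 167*q)/3 = -q**2/3 + 167*q/3)
U(k) + f(30 - 43) = (1/3)*40*(167 - 1*40) + (30 - 43) = (1/3)*40*(167 - 40) - 13 = (1/3)*40*127 - 13 = 5080/3 - 13 = 5041/3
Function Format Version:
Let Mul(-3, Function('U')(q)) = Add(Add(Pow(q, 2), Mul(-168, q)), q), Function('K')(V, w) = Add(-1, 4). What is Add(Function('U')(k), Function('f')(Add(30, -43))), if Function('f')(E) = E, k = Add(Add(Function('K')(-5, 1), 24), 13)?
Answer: Rational(5041, 3) ≈ 1680.3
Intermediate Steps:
Function('K')(V, w) = 3
k = 40 (k = Add(Add(3, 24), 13) = Add(27, 13) = 40)
Function('U')(q) = Add(Mul(Rational(-1, 3), Pow(q, 2)), Mul(Rational(167, 3), q)) (Function('U')(q) = Mul(Rational(-1, 3), Add(Add(Pow(q, 2), Mul(-168, q)), q)) = Mul(Rational(-1, 3), Add(Pow(q, 2), Mul(-167, q))) = Add(Mul(Rational(-1, 3), Pow(q, 2)), Mul(Rational(167, 3), q)))
Add(Function('U')(k), Function('f')(Add(30, -43))) = Add(Mul(Rational(1, 3), 40, Add(167, Mul(-1, 40))), Add(30, -43)) = Add(Mul(Rational(1, 3), 40, Add(167, -40)), -13) = Add(Mul(Rational(1, 3), 40, 127), -13) = Add(Rational(5080, 3), -13) = Rational(5041, 3)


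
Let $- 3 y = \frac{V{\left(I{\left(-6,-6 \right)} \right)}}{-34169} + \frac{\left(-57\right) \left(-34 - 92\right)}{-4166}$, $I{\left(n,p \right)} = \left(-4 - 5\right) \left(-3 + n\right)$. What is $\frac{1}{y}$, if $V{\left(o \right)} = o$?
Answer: $\frac{71174027}{40956534} \approx 1.7378$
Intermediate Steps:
$I{\left(n,p \right)} = 27 - 9 n$ ($I{\left(n,p \right)} = - 9 \left(-3 + n\right) = 27 - 9 n$)
$y = \frac{40956534}{71174027}$ ($y = - \frac{\frac{27 - -54}{-34169} + \frac{\left(-57\right) \left(-34 - 92\right)}{-4166}}{3} = - \frac{\left(27 + 54\right) \left(- \frac{1}{34169}\right) + \left(-57\right) \left(-126\right) \left(- \frac{1}{4166}\right)}{3} = - \frac{81 \left(- \frac{1}{34169}\right) + 7182 \left(- \frac{1}{4166}\right)}{3} = - \frac{- \frac{81}{34169} - \frac{3591}{2083}}{3} = \left(- \frac{1}{3}\right) \left(- \frac{122869602}{71174027}\right) = \frac{40956534}{71174027} \approx 0.57544$)
$\frac{1}{y} = \frac{1}{\frac{40956534}{71174027}} = \frac{71174027}{40956534}$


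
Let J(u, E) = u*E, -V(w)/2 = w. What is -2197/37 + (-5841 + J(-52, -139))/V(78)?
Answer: -394051/5772 ≈ -68.269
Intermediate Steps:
V(w) = -2*w
J(u, E) = E*u
-2197/37 + (-5841 + J(-52, -139))/V(78) = -2197/37 + (-5841 - 139*(-52))/((-2*78)) = -2197*1/37 + (-5841 + 7228)/(-156) = -2197/37 + 1387*(-1/156) = -2197/37 - 1387/156 = -394051/5772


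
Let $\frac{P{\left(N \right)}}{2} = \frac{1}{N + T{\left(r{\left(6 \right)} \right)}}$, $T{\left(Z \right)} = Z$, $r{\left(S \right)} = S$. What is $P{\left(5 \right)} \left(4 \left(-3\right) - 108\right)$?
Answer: $- \frac{240}{11} \approx -21.818$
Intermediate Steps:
$P{\left(N \right)} = \frac{2}{6 + N}$ ($P{\left(N \right)} = \frac{2}{N + 6} = \frac{2}{6 + N}$)
$P{\left(5 \right)} \left(4 \left(-3\right) - 108\right) = \frac{2}{6 + 5} \left(4 \left(-3\right) - 108\right) = \frac{2}{11} \left(-12 - 108\right) = 2 \cdot \frac{1}{11} \left(-120\right) = \frac{2}{11} \left(-120\right) = - \frac{240}{11}$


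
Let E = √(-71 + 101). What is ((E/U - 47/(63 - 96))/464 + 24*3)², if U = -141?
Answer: 2685106885815919/517916272896 - 1102511*√30/500886144 ≈ 5184.4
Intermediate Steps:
E = √30 ≈ 5.4772
((E/U - 47/(63 - 96))/464 + 24*3)² = ((√30/(-141) - 47/(63 - 96))/464 + 24*3)² = ((√30*(-1/141) - 47/(-33))*(1/464) + 72)² = ((-√30/141 - 47*(-1/33))*(1/464) + 72)² = ((-√30/141 + 47/33)*(1/464) + 72)² = ((47/33 - √30/141)*(1/464) + 72)² = ((47/15312 - √30/65424) + 72)² = (1102511/15312 - √30/65424)²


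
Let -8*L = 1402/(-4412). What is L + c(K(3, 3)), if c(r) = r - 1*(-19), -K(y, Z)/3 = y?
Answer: 177181/17648 ≈ 10.040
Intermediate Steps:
K(y, Z) = -3*y
c(r) = 19 + r (c(r) = r + 19 = 19 + r)
L = 701/17648 (L = -701/(4*(-4412)) = -701*(-1)/(4*4412) = -⅛*(-701/2206) = 701/17648 ≈ 0.039721)
L + c(K(3, 3)) = 701/17648 + (19 - 3*3) = 701/17648 + (19 - 9) = 701/17648 + 10 = 177181/17648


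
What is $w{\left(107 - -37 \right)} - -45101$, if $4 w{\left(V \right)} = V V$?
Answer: $50285$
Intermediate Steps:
$w{\left(V \right)} = \frac{V^{2}}{4}$ ($w{\left(V \right)} = \frac{V V}{4} = \frac{V^{2}}{4}$)
$w{\left(107 - -37 \right)} - -45101 = \frac{\left(107 - -37\right)^{2}}{4} - -45101 = \frac{\left(107 + 37\right)^{2}}{4} + 45101 = \frac{144^{2}}{4} + 45101 = \frac{1}{4} \cdot 20736 + 45101 = 5184 + 45101 = 50285$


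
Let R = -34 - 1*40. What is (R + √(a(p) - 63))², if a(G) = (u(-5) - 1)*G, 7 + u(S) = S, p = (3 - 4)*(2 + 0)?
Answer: (74 - I*√37)² ≈ 5439.0 - 900.25*I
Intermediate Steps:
p = -2 (p = -1*2 = -2)
u(S) = -7 + S
R = -74 (R = -34 - 40 = -74)
a(G) = -13*G (a(G) = ((-7 - 5) - 1)*G = (-12 - 1)*G = -13*G)
(R + √(a(p) - 63))² = (-74 + √(-13*(-2) - 63))² = (-74 + √(26 - 63))² = (-74 + √(-37))² = (-74 + I*√37)²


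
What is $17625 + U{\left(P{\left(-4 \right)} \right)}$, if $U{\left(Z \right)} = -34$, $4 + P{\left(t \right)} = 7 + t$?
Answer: $17591$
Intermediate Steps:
$P{\left(t \right)} = 3 + t$ ($P{\left(t \right)} = -4 + \left(7 + t\right) = 3 + t$)
$17625 + U{\left(P{\left(-4 \right)} \right)} = 17625 - 34 = 17591$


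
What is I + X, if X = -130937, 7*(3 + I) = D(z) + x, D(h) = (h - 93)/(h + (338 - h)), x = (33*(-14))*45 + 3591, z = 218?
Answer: -315617177/2366 ≈ -1.3340e+5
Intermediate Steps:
x = -17199 (x = -462*45 + 3591 = -20790 + 3591 = -17199)
D(h) = -93/338 + h/338 (D(h) = (-93 + h)/338 = (-93 + h)*(1/338) = -93/338 + h/338)
I = -5820235/2366 (I = -3 + ((-93/338 + (1/338)*218) - 17199)/7 = -3 + ((-93/338 + 109/169) - 17199)/7 = -3 + (125/338 - 17199)/7 = -3 + (⅐)*(-5813137/338) = -3 - 5813137/2366 = -5820235/2366 ≈ -2459.9)
I + X = -5820235/2366 - 130937 = -315617177/2366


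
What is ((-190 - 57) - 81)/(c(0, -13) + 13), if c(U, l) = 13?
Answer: -164/13 ≈ -12.615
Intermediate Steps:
((-190 - 57) - 81)/(c(0, -13) + 13) = ((-190 - 57) - 81)/(13 + 13) = (-247 - 81)/26 = -328*1/26 = -164/13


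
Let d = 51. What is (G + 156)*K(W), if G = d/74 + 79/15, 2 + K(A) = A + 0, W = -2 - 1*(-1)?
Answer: -179771/370 ≈ -485.87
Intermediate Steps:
W = -1 (W = -2 + 1 = -1)
K(A) = -2 + A (K(A) = -2 + (A + 0) = -2 + A)
G = 6611/1110 (G = 51/74 + 79/15 = 6611/1110 ≈ 5.9559)
(G + 156)*K(W) = (6611/1110 + 156)*(-2 - 1) = (179771/1110)*(-3) = -179771/370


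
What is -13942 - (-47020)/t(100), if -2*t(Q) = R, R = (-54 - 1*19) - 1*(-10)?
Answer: -784306/63 ≈ -12449.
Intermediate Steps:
R = -63 (R = (-54 - 19) + 10 = -73 + 10 = -63)
t(Q) = 63/2 (t(Q) = -½*(-63) = 63/2)
-13942 - (-47020)/t(100) = -13942 - (-47020)/63/2 = -13942 - (-47020)*2/63 = -13942 - 1*(-94040/63) = -13942 + 94040/63 = -784306/63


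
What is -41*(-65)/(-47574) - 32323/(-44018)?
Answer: 355106608/523528083 ≈ 0.67830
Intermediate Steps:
-41*(-65)/(-47574) - 32323/(-44018) = 2665*(-1/47574) - 32323*(-1/44018) = -2665/47574 + 32323/44018 = 355106608/523528083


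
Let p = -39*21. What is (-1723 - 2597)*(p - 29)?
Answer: 3663360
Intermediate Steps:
p = -819
(-1723 - 2597)*(p - 29) = (-1723 - 2597)*(-819 - 29) = -4320*(-848) = 3663360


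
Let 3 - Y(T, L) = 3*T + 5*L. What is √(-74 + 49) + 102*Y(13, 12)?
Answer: -9792 + 5*I ≈ -9792.0 + 5.0*I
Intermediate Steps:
Y(T, L) = 3 - 5*L - 3*T (Y(T, L) = 3 - (3*T + 5*L) = 3 + (-5*L - 3*T) = 3 - 5*L - 3*T)
√(-74 + 49) + 102*Y(13, 12) = √(-74 + 49) + 102*(3 - 5*12 - 3*13) = √(-25) + 102*(3 - 60 - 39) = 5*I + 102*(-96) = 5*I - 9792 = -9792 + 5*I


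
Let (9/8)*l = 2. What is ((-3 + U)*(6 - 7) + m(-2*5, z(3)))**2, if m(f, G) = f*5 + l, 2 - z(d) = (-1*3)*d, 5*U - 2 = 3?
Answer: 173056/81 ≈ 2136.5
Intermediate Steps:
U = 1 (U = 2/5 + (1/5)*3 = 2/5 + 3/5 = 1)
l = 16/9 (l = (8/9)*2 = 16/9 ≈ 1.7778)
z(d) = 2 + 3*d (z(d) = 2 - (-1*3)*d = 2 - (-3)*d = 2 + 3*d)
m(f, G) = 16/9 + 5*f (m(f, G) = f*5 + 16/9 = 5*f + 16/9 = 16/9 + 5*f)
((-3 + U)*(6 - 7) + m(-2*5, z(3)))**2 = ((-3 + 1)*(6 - 7) + (16/9 + 5*(-2*5)))**2 = (-2*(-1) + (16/9 + 5*(-10)))**2 = (2 + (16/9 - 50))**2 = (2 - 434/9)**2 = (-416/9)**2 = 173056/81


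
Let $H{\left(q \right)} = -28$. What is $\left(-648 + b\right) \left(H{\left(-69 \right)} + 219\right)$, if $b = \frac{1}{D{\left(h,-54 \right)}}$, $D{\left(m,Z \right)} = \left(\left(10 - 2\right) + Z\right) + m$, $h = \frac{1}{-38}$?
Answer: $- \frac{216477490}{1749} \approx -1.2377 \cdot 10^{5}$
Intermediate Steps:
$h = - \frac{1}{38} \approx -0.026316$
$D{\left(m,Z \right)} = 8 + Z + m$ ($D{\left(m,Z \right)} = \left(\left(10 - 2\right) + Z\right) + m = \left(8 + Z\right) + m = 8 + Z + m$)
$b = - \frac{38}{1749}$ ($b = \frac{1}{8 - 54 - \frac{1}{38}} = \frac{1}{- \frac{1749}{38}} = - \frac{38}{1749} \approx -0.021727$)
$\left(-648 + b\right) \left(H{\left(-69 \right)} + 219\right) = \left(-648 - \frac{38}{1749}\right) \left(-28 + 219\right) = \left(- \frac{1133390}{1749}\right) 191 = - \frac{216477490}{1749}$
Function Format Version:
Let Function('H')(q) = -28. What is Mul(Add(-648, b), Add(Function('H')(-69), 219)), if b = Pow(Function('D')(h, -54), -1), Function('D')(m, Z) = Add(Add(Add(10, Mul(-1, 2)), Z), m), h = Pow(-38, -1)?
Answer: Rational(-216477490, 1749) ≈ -1.2377e+5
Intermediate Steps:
h = Rational(-1, 38) ≈ -0.026316
Function('D')(m, Z) = Add(8, Z, m) (Function('D')(m, Z) = Add(Add(Add(10, -2), Z), m) = Add(Add(8, Z), m) = Add(8, Z, m))
b = Rational(-38, 1749) (b = Pow(Add(8, -54, Rational(-1, 38)), -1) = Pow(Rational(-1749, 38), -1) = Rational(-38, 1749) ≈ -0.021727)
Mul(Add(-648, b), Add(Function('H')(-69), 219)) = Mul(Add(-648, Rational(-38, 1749)), Add(-28, 219)) = Mul(Rational(-1133390, 1749), 191) = Rational(-216477490, 1749)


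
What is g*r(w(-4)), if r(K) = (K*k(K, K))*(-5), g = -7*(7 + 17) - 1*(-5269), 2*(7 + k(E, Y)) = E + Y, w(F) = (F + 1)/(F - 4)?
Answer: 4055295/64 ≈ 63364.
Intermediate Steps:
w(F) = (1 + F)/(-4 + F)
k(E, Y) = -7 + E/2 + Y/2 (k(E, Y) = -7 + (E + Y)/2 = -7 + (E/2 + Y/2) = -7 + E/2 + Y/2)
g = 5101 (g = -7*24 + 5269 = -168 + 5269 = 5101)
r(K) = -5*K*(-7 + K) (r(K) = (K*(-7 + K/2 + K/2))*(-5) = (K*(-7 + K))*(-5) = -5*K*(-7 + K))
g*r(w(-4)) = 5101*(5*((1 - 4)/(-4 - 4))*(7 - (1 - 4)/(-4 - 4))) = 5101*(5*(-3/(-8))*(7 - (-3)/(-8))) = 5101*(5*(-1/8*(-3))*(7 - (-1)*(-3)/8)) = 5101*(5*(3/8)*(7 - 1*3/8)) = 5101*(5*(3/8)*(7 - 3/8)) = 5101*(5*(3/8)*(53/8)) = 5101*(795/64) = 4055295/64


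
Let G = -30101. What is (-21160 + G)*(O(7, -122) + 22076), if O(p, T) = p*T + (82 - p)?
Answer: -1091705517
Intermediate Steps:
O(p, T) = 82 - p + T*p (O(p, T) = T*p + (82 - p) = 82 - p + T*p)
(-21160 + G)*(O(7, -122) + 22076) = (-21160 - 30101)*((82 - 1*7 - 122*7) + 22076) = -51261*((82 - 7 - 854) + 22076) = -51261*(-779 + 22076) = -51261*21297 = -1091705517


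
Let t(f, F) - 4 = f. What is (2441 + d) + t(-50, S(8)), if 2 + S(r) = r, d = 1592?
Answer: 3987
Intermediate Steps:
S(r) = -2 + r
t(f, F) = 4 + f
(2441 + d) + t(-50, S(8)) = (2441 + 1592) + (4 - 50) = 4033 - 46 = 3987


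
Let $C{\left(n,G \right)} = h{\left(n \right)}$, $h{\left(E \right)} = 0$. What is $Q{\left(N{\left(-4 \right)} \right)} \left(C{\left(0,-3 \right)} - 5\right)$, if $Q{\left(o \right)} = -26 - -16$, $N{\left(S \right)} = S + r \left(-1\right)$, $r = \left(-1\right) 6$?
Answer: $50$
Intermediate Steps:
$r = -6$
$C{\left(n,G \right)} = 0$
$N{\left(S \right)} = 6 + S$ ($N{\left(S \right)} = S - -6 = S + 6 = 6 + S$)
$Q{\left(o \right)} = -10$ ($Q{\left(o \right)} = -26 + 16 = -10$)
$Q{\left(N{\left(-4 \right)} \right)} \left(C{\left(0,-3 \right)} - 5\right) = - 10 \left(0 - 5\right) = \left(-10\right) \left(-5\right) = 50$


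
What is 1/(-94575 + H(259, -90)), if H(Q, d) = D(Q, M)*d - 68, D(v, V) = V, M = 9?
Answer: -1/95453 ≈ -1.0476e-5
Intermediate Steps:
H(Q, d) = -68 + 9*d (H(Q, d) = 9*d - 68 = -68 + 9*d)
1/(-94575 + H(259, -90)) = 1/(-94575 + (-68 + 9*(-90))) = 1/(-94575 + (-68 - 810)) = 1/(-94575 - 878) = 1/(-95453) = -1/95453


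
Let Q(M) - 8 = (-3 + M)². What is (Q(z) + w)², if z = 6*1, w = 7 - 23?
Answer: 1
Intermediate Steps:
w = -16
z = 6
Q(M) = 8 + (-3 + M)²
(Q(z) + w)² = ((8 + (-3 + 6)²) - 16)² = ((8 + 3²) - 16)² = ((8 + 9) - 16)² = (17 - 16)² = 1² = 1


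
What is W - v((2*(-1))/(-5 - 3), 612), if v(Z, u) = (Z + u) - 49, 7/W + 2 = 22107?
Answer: -49802537/88420 ≈ -563.25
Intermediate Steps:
W = 7/22105 (W = 7/(-2 + 22107) = 7/22105 ≈ 0.00031667)
v(Z, u) = -49 + Z + u
W - v((2*(-1))/(-5 - 3), 612) = 7/22105 - (-49 + (2*(-1))/(-5 - 3) + 612) = 7/22105 - (-49 - 2/(-8) + 612) = 7/22105 - (-49 - 2*(-⅛) + 612) = 7/22105 - (-49 + ¼ + 612) = 7/22105 - 1*2253/4 = 7/22105 - 2253/4 = -49802537/88420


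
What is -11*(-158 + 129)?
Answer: 319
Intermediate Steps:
-11*(-158 + 129) = -11*(-29) = 319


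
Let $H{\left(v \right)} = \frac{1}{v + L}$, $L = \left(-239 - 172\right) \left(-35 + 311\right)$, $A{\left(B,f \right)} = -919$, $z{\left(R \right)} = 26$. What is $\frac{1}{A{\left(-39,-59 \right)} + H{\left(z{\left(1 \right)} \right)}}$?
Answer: $- \frac{113410}{104223791} \approx -0.0010881$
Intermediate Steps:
$L = -113436$ ($L = \left(-411\right) 276 = -113436$)
$H{\left(v \right)} = \frac{1}{-113436 + v}$ ($H{\left(v \right)} = \frac{1}{v - 113436} = \frac{1}{-113436 + v}$)
$\frac{1}{A{\left(-39,-59 \right)} + H{\left(z{\left(1 \right)} \right)}} = \frac{1}{-919 + \frac{1}{-113436 + 26}} = \frac{1}{-919 + \frac{1}{-113410}} = \frac{1}{-919 - \frac{1}{113410}} = \frac{1}{- \frac{104223791}{113410}} = - \frac{113410}{104223791}$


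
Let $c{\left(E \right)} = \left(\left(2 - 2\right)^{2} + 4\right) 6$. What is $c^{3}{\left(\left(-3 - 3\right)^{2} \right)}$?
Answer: $13824$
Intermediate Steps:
$c{\left(E \right)} = 24$ ($c{\left(E \right)} = \left(0^{2} + 4\right) 6 = \left(0 + 4\right) 6 = 4 \cdot 6 = 24$)
$c^{3}{\left(\left(-3 - 3\right)^{2} \right)} = 24^{3} = 13824$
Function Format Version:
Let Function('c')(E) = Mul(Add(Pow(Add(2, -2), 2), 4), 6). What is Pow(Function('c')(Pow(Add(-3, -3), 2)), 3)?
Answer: 13824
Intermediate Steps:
Function('c')(E) = 24 (Function('c')(E) = Mul(Add(Pow(0, 2), 4), 6) = Mul(Add(0, 4), 6) = Mul(4, 6) = 24)
Pow(Function('c')(Pow(Add(-3, -3), 2)), 3) = Pow(24, 3) = 13824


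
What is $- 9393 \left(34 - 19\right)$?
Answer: $-140895$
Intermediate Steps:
$- 9393 \left(34 - 19\right) = \left(-9393\right) 15 = -140895$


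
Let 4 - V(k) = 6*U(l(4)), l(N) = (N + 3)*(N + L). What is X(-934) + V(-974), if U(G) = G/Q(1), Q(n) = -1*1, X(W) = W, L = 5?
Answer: -552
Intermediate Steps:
Q(n) = -1
l(N) = (3 + N)*(5 + N) (l(N) = (N + 3)*(N + 5) = (3 + N)*(5 + N))
U(G) = -G (U(G) = G/(-1) = G*(-1) = -G)
V(k) = 382 (V(k) = 4 - 6*(-(15 + 4² + 8*4)) = 4 - 6*(-(15 + 16 + 32)) = 4 - 6*(-1*63) = 4 - 6*(-63) = 4 - 1*(-378) = 4 + 378 = 382)
X(-934) + V(-974) = -934 + 382 = -552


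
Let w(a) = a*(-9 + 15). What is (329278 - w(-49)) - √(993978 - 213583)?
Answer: 329572 - √780395 ≈ 3.2869e+5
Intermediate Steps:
w(a) = 6*a (w(a) = a*6 = 6*a)
(329278 - w(-49)) - √(993978 - 213583) = (329278 - 6*(-49)) - √(993978 - 213583) = (329278 - 1*(-294)) - √780395 = (329278 + 294) - √780395 = 329572 - √780395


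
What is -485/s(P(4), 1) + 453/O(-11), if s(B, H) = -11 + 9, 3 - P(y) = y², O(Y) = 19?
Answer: 10121/38 ≈ 266.34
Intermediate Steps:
P(y) = 3 - y²
s(B, H) = -2
-485/s(P(4), 1) + 453/O(-11) = -485/(-2) + 453/19 = -485*(-½) + 453*(1/19) = 485/2 + 453/19 = 10121/38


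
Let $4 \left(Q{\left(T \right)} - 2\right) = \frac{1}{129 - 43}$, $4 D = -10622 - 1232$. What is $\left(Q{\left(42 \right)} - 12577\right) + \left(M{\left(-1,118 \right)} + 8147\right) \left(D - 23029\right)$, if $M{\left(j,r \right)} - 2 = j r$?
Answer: $- \frac{71812869819}{344} \approx -2.0876 \cdot 10^{8}$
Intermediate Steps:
$D = - \frac{5927}{2}$ ($D = \frac{-10622 - 1232}{4} = \frac{1}{4} \left(-11854\right) = - \frac{5927}{2} \approx -2963.5$)
$Q{\left(T \right)} = \frac{689}{344}$ ($Q{\left(T \right)} = 2 + \frac{1}{4 \left(129 - 43\right)} = 2 + \frac{1}{4 \cdot 86} = 2 + \frac{1}{4} \cdot \frac{1}{86} = 2 + \frac{1}{344} = \frac{689}{344}$)
$M{\left(j,r \right)} = 2 + j r$
$\left(Q{\left(42 \right)} - 12577\right) + \left(M{\left(-1,118 \right)} + 8147\right) \left(D - 23029\right) = \left(\frac{689}{344} - 12577\right) + \left(\left(2 - 118\right) + 8147\right) \left(- \frac{5927}{2} - 23029\right) = - \frac{4325799}{344} + \left(\left(2 - 118\right) + 8147\right) \left(- \frac{51985}{2}\right) = - \frac{4325799}{344} + \left(-116 + 8147\right) \left(- \frac{51985}{2}\right) = - \frac{4325799}{344} + 8031 \left(- \frac{51985}{2}\right) = - \frac{4325799}{344} - \frac{417491535}{2} = - \frac{71812869819}{344}$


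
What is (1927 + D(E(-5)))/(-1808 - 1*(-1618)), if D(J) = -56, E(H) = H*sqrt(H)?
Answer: -1871/190 ≈ -9.8474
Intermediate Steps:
E(H) = H**(3/2)
(1927 + D(E(-5)))/(-1808 - 1*(-1618)) = (1927 - 56)/(-1808 - 1*(-1618)) = 1871/(-1808 + 1618) = 1871/(-190) = 1871*(-1/190) = -1871/190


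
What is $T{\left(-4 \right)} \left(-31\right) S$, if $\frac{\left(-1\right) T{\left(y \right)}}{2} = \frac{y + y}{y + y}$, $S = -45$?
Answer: $-2790$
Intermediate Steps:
$T{\left(y \right)} = -2$ ($T{\left(y \right)} = - 2 \frac{y + y}{y + y} = - 2 \frac{2 y}{2 y} = - 2 \cdot 2 y \frac{1}{2 y} = \left(-2\right) 1 = -2$)
$T{\left(-4 \right)} \left(-31\right) S = \left(-2\right) \left(-31\right) \left(-45\right) = 62 \left(-45\right) = -2790$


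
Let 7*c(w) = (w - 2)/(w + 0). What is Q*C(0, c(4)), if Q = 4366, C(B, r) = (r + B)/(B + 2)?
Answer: 2183/14 ≈ 155.93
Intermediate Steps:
c(w) = (-2 + w)/(7*w) (c(w) = ((w - 2)/(w + 0))/7 = ((-2 + w)/w)/7 = (-2 + w)/(7*w))
C(B, r) = (B + r)/(2 + B)
Q*C(0, c(4)) = 4366*((0 + (1/7)*(-2 + 4)/4)/(2 + 0)) = 4366*((0 + (1/7)*(1/4)*2)/2) = 4366*((0 + 1/14)/2) = 4366*((1/2)*(1/14)) = 4366*(1/28) = 2183/14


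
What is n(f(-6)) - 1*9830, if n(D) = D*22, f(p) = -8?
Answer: -10006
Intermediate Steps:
n(D) = 22*D
n(f(-6)) - 1*9830 = 22*(-8) - 1*9830 = -176 - 9830 = -10006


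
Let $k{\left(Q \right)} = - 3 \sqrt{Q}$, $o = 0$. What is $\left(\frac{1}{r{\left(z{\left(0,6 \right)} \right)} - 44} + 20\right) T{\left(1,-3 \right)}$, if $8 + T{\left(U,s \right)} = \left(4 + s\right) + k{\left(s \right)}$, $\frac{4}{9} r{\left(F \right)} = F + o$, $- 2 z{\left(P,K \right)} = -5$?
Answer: $- \frac{42924}{307} - \frac{18396 i \sqrt{3}}{307} \approx -139.82 - 103.79 i$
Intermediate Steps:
$z{\left(P,K \right)} = \frac{5}{2}$ ($z{\left(P,K \right)} = \left(- \frac{1}{2}\right) \left(-5\right) = \frac{5}{2}$)
$r{\left(F \right)} = \frac{9 F}{4}$ ($r{\left(F \right)} = \frac{9 \left(F + 0\right)}{4} = \frac{9 F}{4}$)
$T{\left(U,s \right)} = -4 + s - 3 \sqrt{s}$ ($T{\left(U,s \right)} = -8 - \left(-4 - s + 3 \sqrt{s}\right) = -8 + \left(4 + s - 3 \sqrt{s}\right) = -4 + s - 3 \sqrt{s}$)
$\left(\frac{1}{r{\left(z{\left(0,6 \right)} \right)} - 44} + 20\right) T{\left(1,-3 \right)} = \left(\frac{1}{\frac{9}{4} \cdot \frac{5}{2} - 44} + 20\right) \left(-4 - 3 - 3 \sqrt{-3}\right) = \left(\frac{1}{\frac{45}{8} - 44} + 20\right) \left(-4 - 3 - 3 i \sqrt{3}\right) = \left(\frac{1}{- \frac{307}{8}} + 20\right) \left(-4 - 3 - 3 i \sqrt{3}\right) = \left(- \frac{8}{307} + 20\right) \left(-7 - 3 i \sqrt{3}\right) = \frac{6132 \left(-7 - 3 i \sqrt{3}\right)}{307} = - \frac{42924}{307} - \frac{18396 i \sqrt{3}}{307}$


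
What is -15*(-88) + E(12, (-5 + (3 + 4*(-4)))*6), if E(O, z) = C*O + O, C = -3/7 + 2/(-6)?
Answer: 9260/7 ≈ 1322.9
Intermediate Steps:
C = -16/21 (C = -3*1/7 + 2*(-1/6) = -3/7 - 1/3 = -16/21 ≈ -0.76190)
E(O, z) = 5*O/21 (E(O, z) = -16*O/21 + O = 5*O/21)
-15*(-88) + E(12, (-5 + (3 + 4*(-4)))*6) = -15*(-88) + (5/21)*12 = 1320 + 20/7 = 9260/7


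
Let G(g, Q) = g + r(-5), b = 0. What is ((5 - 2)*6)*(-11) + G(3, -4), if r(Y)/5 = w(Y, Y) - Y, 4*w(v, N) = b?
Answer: -170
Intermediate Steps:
w(v, N) = 0 (w(v, N) = (¼)*0 = 0)
r(Y) = -5*Y (r(Y) = 5*(0 - Y) = 5*(-Y) = -5*Y)
G(g, Q) = 25 + g (G(g, Q) = g - 5*(-5) = g + 25 = 25 + g)
((5 - 2)*6)*(-11) + G(3, -4) = ((5 - 2)*6)*(-11) + (25 + 3) = (3*6)*(-11) + 28 = 18*(-11) + 28 = -198 + 28 = -170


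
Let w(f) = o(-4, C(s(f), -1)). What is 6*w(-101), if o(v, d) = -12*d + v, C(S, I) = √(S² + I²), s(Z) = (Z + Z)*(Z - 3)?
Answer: -24 - 72*√441336065 ≈ -1.5126e+6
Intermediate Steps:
s(Z) = 2*Z*(-3 + Z) (s(Z) = (2*Z)*(-3 + Z) = 2*Z*(-3 + Z))
C(S, I) = √(I² + S²)
o(v, d) = v - 12*d
w(f) = -4 - 12*√(1 + 4*f²*(-3 + f)²) (w(f) = -4 - 12*√((-1)² + (2*f*(-3 + f))²) = -4 - 12*√(1 + 4*f²*(-3 + f)²))
6*w(-101) = 6*(-4 - 12*√(1 + 4*(-101)²*(-3 - 101)²)) = 6*(-4 - 12*√(1 + 4*10201*(-104)²)) = 6*(-4 - 12*√(1 + 4*10201*10816)) = 6*(-4 - 12*√(1 + 441336064)) = 6*(-4 - 12*√441336065) = -24 - 72*√441336065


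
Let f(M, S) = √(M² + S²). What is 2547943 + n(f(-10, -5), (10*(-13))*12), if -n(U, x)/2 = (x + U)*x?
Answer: -2319257 + 15600*√5 ≈ -2.2844e+6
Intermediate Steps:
n(U, x) = -2*x*(U + x) (n(U, x) = -2*(x + U)*x = -2*(U + x)*x = -2*x*(U + x))
2547943 + n(f(-10, -5), (10*(-13))*12) = 2547943 - 2*(10*(-13))*12*(√((-10)² + (-5)²) + (10*(-13))*12) = 2547943 - 2*(-130*12)*(√(100 + 25) - 130*12) = 2547943 - 2*(-1560)*(√125 - 1560) = 2547943 - 2*(-1560)*(5*√5 - 1560) = 2547943 - 2*(-1560)*(-1560 + 5*√5) = 2547943 + (-4867200 + 15600*√5) = -2319257 + 15600*√5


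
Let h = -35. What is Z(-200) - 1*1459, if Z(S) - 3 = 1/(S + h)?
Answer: -342161/235 ≈ -1456.0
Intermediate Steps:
Z(S) = 3 + 1/(-35 + S) (Z(S) = 3 + 1/(S - 35) = 3 + 1/(-35 + S))
Z(-200) - 1*1459 = (-104 + 3*(-200))/(-35 - 200) - 1*1459 = (-104 - 600)/(-235) - 1459 = -1/235*(-704) - 1459 = 704/235 - 1459 = -342161/235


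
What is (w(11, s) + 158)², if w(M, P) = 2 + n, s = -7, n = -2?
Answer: 24964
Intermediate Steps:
w(M, P) = 0 (w(M, P) = 2 - 2 = 0)
(w(11, s) + 158)² = (0 + 158)² = 158² = 24964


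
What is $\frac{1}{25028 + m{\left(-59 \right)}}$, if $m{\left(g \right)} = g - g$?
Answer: $\frac{1}{25028} \approx 3.9955 \cdot 10^{-5}$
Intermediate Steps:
$m{\left(g \right)} = 0$
$\frac{1}{25028 + m{\left(-59 \right)}} = \frac{1}{25028 + 0} = \frac{1}{25028}$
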